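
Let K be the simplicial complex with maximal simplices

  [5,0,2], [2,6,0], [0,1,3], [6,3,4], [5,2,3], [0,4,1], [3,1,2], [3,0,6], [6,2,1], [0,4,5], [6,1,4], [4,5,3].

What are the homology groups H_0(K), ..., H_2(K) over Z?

H_0 ≅ Z,  H_1 ≅ Z/2,  H_2 = 0.

We work with the vertex ordering 0 < 1 < 2 < 3 < 4 < 5 < 6. The simplices of K, each written with vertices in increasing order, are:

  0-simplices (7): [0], [1], [2], [3], [4], [5], [6]
  1-simplices (18): [0,1], [0,2], [0,3], [0,4], [0,5], [0,6], [1,2], [1,3], [1,4], [1,6], [2,3], [2,5], [2,6], [3,4], [3,5], [3,6], [4,5], [4,6]
  2-simplices (12): [0,1,3], [0,1,4], [0,2,5], [0,2,6], [0,3,6], [0,4,5], [1,2,3], [1,2,6], [1,4,6], [2,3,5], [3,4,5], [3,4,6]

giving chain groups C_0 ≅ Z^7, C_1 ≅ Z^18, C_2 ≅ Z^12.

∂_1: C_1 → C_0 sends each edge [p,q] (with p < q) to q − p.
The resulting 7×18 matrix has rank 6, and its Smith normal form has invariant factors (1,1,1,1,1,1).

Boundary ∂_2: C_2 → C_1 acts by ∂[p,q,r] = [q,r] − [p,r] + [p,q]. For instance
  ∂[0,4,5] = [4,5] − [0,5] + [0,4],
  ∂[3,4,6] = [4,6] − [3,6] + [3,4].
The 18×12 boundary matrix has rank 12 and Smith normal form diag(1,1,1,1,1,1,1,1,1,1,1,2).

Reading off H_k = ker ∂_k / im ∂_{k+1}:

  H_0: rank C_0 − rank ∂_1 = 7 − 6 = 1, and the invariant factors of ∂_1 are all 1, so H_0 = Z.
  H_1: rank ker ∂_1 − rank ∂_2 = (18 − 6) − 12 = 0, and ∂_2 has invariant factor 2 > 1, so H_1 = Z/2.
  H_2: rank ker ∂_2 − rank ∂_3 = (12 − 12) − 0 = 0, and there is no ∂_3, so H_2 = 0.

As a check, the Euler characteristic is 7 − 18 + 12 = 1, which agrees with 1 − 0 + 0 = 1.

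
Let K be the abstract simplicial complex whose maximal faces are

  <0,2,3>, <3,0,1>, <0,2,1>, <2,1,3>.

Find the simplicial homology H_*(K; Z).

H_0 ≅ Z,  H_1 = 0,  H_2 ≅ Z.

Fix the vertex order 0 < 1 < 2 < 3 and write every simplex with vertices in increasing order. Then dim K = 2 and the simplices of K are:

  0-simplices (4): [0], [1], [2], [3]
  1-simplices (6): [0,1], [0,2], [0,3], [1,2], [1,3], [2,3]
  2-simplices (4): [0,1,2], [0,1,3], [0,2,3], [1,2,3]

so the chain groups are C_0 ≅ Z^4, C_1 ≅ Z^6, C_2 ≅ Z^4.

The boundary map ∂_1: C_1 → C_0 is given by ∂[p,q] = [q] − [p].
As a 4×6 matrix over Z this has rank 3, with invariant factors (1,1,1).

∂_2: C_2 → C_1 sends each 2-simplex [p,q,r] to [q,r] − [p,r] + [p,q]. For instance
  ∂[0,1,2] = [1,2] − [0,2] + [0,1],
  ∂[0,1,3] = [1,3] − [0,3] + [0,1].
As a 6×4 matrix over Z this has rank 3, with invariant factors (1,1,1).

Computing H_k = (kernel of ∂_k) / (image of ∂_{k+1}):

  H_0: rank C_0 − rank ∂_1 = 4 − 3 = 1, and the invariant factors of ∂_1 are all 1, so H_0 = Z.
  H_1: rank ker ∂_1 − rank ∂_2 = (6 − 3) − 3 = 0, and the invariant factors of ∂_2 are all 1, so H_1 = 0.
  H_2: rank ker ∂_2 − rank ∂_3 = (4 − 3) − 0 = 1, and there is no ∂_3, so H_2 = Z.

As a check, the Euler characteristic is 4 − 6 + 4 = 2, which agrees with 1 − 0 + 1 = 2.
(K is a triangulation of the 2-sphere S^2.)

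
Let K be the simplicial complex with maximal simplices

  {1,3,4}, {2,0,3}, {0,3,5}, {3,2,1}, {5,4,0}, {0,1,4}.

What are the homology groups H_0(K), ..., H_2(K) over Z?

H_0 = Z,  H_1 = Z,  H_2 = 0.

Fix the vertex order 0 < 1 < 2 < 3 < 4 < 5 and write every simplex with vertices in increasing order. Then dim K = 2 and the simplices of K are:

  0-simplices (6): [0], [1], [2], [3], [4], [5]
  1-simplices (12): [0,1], [0,2], [0,3], [0,4], [0,5], [1,2], [1,3], [1,4], [2,3], [3,4], [3,5], [4,5]
  2-simplices (6): [0,1,4], [0,2,3], [0,3,5], [0,4,5], [1,2,3], [1,3,4]

so the chain groups are C_0 ≅ Z^6, C_1 ≅ Z^12, C_2 ≅ Z^6.

∂_1: C_1 → C_0 maps an edge to its endpoints' difference, ∂[p,q] = q − p. For instance
  ∂[0,3] = [3] − [0].
This gives a 6×12 integer matrix of rank 5; reducing to Smith normal form yields diagonal entries (1,1,1,1,1).

The boundary map ∂_2: C_2 → C_1 sends each 2-simplex [p,q,r] to [q,r] − [p,r] + [p,q]. For instance
  ∂[0,2,3] = [2,3] − [0,3] + [0,2],
  ∂[0,1,4] = [1,4] − [0,4] + [0,1].
The 12×6 boundary matrix has rank 6 and Smith normal form diag(1,1,1,1,1,1).

Now H_k = ker ∂_k / im ∂_{k+1}, so:

  H_0: rank C_0 − rank ∂_1 = 6 − 5 = 1, and the invariant factors of ∂_1 are all 1, so H_0 ≅ Z.
  H_1: rank ker ∂_1 − rank ∂_2 = (12 − 5) − 6 = 1, and the invariant factors of ∂_2 are all 1, so H_1 ≅ Z.
  H_2: rank ker ∂_2 − rank ∂_3 = (6 − 6) − 0 = 0, and there is no ∂_3, so H_2 ≅ 0.

As a check, the Euler characteristic is 6 − 12 + 6 = 0, which agrees with 1 − 1 + 0 = 0.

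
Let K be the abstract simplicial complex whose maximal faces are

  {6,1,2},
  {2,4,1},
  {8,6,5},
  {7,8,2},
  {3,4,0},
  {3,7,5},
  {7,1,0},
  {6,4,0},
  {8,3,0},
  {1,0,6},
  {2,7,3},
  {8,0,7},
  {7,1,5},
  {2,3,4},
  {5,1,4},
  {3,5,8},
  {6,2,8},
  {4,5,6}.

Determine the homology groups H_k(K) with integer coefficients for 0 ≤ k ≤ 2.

H_0 ≅ Z,  H_1 ≅ Z ⊕ Z/2,  H_2 = 0.

Take the total order 0 < 1 < 2 < 3 < 4 < 5 < 6 < 7 < 8 on the vertex set. Then K (dimension 2) consists of the simplices:

  0-simplices (9): [0], [1], [2], [3], [4], [5], [6], [7], [8]
  1-simplices (27): (27 of them)
  2-simplices (18): [0,1,6], [0,1,7], [0,3,4], [0,3,8], [0,4,6], [0,7,8], [1,2,4], [1,2,6], [1,4,5], [1,5,7], [2,3,4], [2,3,7], [2,6,8], [2,7,8], [3,5,7], [3,5,8], [4,5,6], [5,6,8]

so the chain groups are C_0 ≅ Z^9, C_1 ≅ Z^27, C_2 ≅ Z^18.

Boundary ∂_1: C_1 → C_0 maps an edge to its endpoints' difference, ∂[p,q] = q − p. For instance
  ∂[2,3] = [3] − [2].
As a 9×27 matrix over Z this has rank 8, with invariant factors (1,1,1,1,1,1,1,1).

∂_2: C_2 → C_1 sends each 2-simplex [p,q,r] to [q,r] − [p,r] + [p,q]. For instance
  ∂[0,7,8] = [7,8] − [0,8] + [0,7],
  ∂[1,4,5] = [4,5] − [1,5] + [1,4].
As a 27×18 matrix over Z this has rank 18, with invariant factors (1,1,1,1,1,1,1,1,1,1,1,1,1,1,1,1,1,2).

Reading off H_k = ker ∂_k / im ∂_{k+1}:

  H_0: rank C_0 − rank ∂_1 = 9 − 8 = 1, and the invariant factors of ∂_1 are all 1, so H_0 ≅ Z.
  H_1: rank ker ∂_1 − rank ∂_2 = (27 − 8) − 18 = 1, and ∂_2 has invariant factor 2 > 1, so H_1 ≅ Z ⊕ Z/2.
  H_2: rank ker ∂_2 − rank ∂_3 = (18 − 18) − 0 = 0, and there is no ∂_3, so H_2 ≅ 0.

As a check, the Euler characteristic is 9 − 27 + 18 = 0, which agrees with 1 − 1 + 0 = 0.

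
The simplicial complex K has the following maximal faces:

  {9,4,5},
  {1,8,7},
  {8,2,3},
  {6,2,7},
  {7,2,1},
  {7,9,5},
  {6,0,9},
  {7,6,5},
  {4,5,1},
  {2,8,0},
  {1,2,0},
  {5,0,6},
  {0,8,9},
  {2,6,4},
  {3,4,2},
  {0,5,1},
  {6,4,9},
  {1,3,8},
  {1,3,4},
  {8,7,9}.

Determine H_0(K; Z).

H_0 = Z.

We work with the vertex ordering 0 < 1 < 2 < 3 < 4 < 5 < 6 < 7 < 8 < 9. The simplices of K, each written with vertices in increasing order, are:

  0-simplices (10): [0], [1], [2], [3], [4], [5], [6], [7], [8], [9]
  1-simplices (30): (30 of them)
  2-simplices (20): (20 of them)

giving chain groups C_0 ≅ Z^10, C_1 ≅ Z^30, C_2 ≅ Z^20.

Boundary ∂_1: C_1 → C_0 maps an edge to its endpoints' difference, ∂[p,q] = q − p.
The 10×30 boundary matrix has rank 9 and Smith normal form diag(1,1,1,1,1,1,1,1,1).

The boundary map ∂_2: C_2 → C_1 maps a triangle to the signed sum of its edges. For instance
  ∂[0,1,2] = [1,2] − [0,2] + [0,1],
  ∂[4,6,9] = [6,9] − [4,9] + [4,6].
This gives a 30×20 integer matrix of rank 20; reducing to Smith normal form yields diagonal entries (1,1,1,1,1,1,1,1,1,1,1,1,1,1,1,1,1,1,1,2).

Computing H_k = (kernel of ∂_k) / (image of ∂_{k+1}):

  H_0: rank C_0 − rank ∂_1 = 10 − 9 = 1, and the invariant factors of ∂_1 are all 1, so H_0 = Z.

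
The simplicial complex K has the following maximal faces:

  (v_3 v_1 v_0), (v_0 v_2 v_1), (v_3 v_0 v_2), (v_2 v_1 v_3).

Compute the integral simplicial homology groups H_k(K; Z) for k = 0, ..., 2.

H_0 ≅ Z,  H_1 = 0,  H_2 ≅ Z.

Order the vertices as v_0 < v_1 < v_2 < v_3. Listing each simplex with vertices in this order, K has dimension 2 with simplices:

  0-simplices (4): [v_0], [v_1], [v_2], [v_3]
  1-simplices (6): [v_0,v_1], [v_0,v_2], [v_0,v_3], [v_1,v_2], [v_1,v_3], [v_2,v_3]
  2-simplices (4): [v_0,v_1,v_2], [v_0,v_1,v_3], [v_0,v_2,v_3], [v_1,v_2,v_3]

so the chain groups are C_0 ≅ Z^4, C_1 ≅ Z^6, C_2 ≅ Z^4.

Boundary ∂_1: C_1 → C_0 sends each edge [p,q] (with p < q) to q − p. For instance
  ∂[v_1,v_3] = [v_3] − [v_1].
The resulting 4×6 matrix has rank 3, and its Smith normal form has invariant factors (1,1,1).

Boundary ∂_2: C_2 → C_1 sends each 2-simplex [p,q,r] to [q,r] − [p,r] + [p,q]. For instance
  ∂[v_1,v_2,v_3] = [v_2,v_3] − [v_1,v_3] + [v_1,v_2],
  ∂[v_0,v_2,v_3] = [v_2,v_3] − [v_0,v_3] + [v_0,v_2].
As a 6×4 matrix over Z this has rank 3, with invariant factors (1,1,1).

Computing H_k = (kernel of ∂_k) / (image of ∂_{k+1}):

  H_0: rank C_0 − rank ∂_1 = 4 − 3 = 1, and the invariant factors of ∂_1 are all 1, so H_0 ≅ Z.
  H_1: rank ker ∂_1 − rank ∂_2 = (6 − 3) − 3 = 0, and the invariant factors of ∂_2 are all 1, so H_1 ≅ 0.
  H_2: rank ker ∂_2 − rank ∂_3 = (4 − 3) − 0 = 1, and there is no ∂_3, so H_2 ≅ Z.

(K is a triangulation of the 2-sphere S^2.)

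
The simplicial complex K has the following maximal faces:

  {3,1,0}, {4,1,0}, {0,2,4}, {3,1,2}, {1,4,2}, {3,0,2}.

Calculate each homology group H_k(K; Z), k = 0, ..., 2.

H_0 ≅ Z,  H_1 = 0,  H_2 ≅ Z.

Fix the vertex order 0 < 1 < 2 < 3 < 4 and write every simplex with vertices in increasing order. Then dim K = 2 and the simplices of K are:

  0-simplices (5): [0], [1], [2], [3], [4]
  1-simplices (9): [0,1], [0,2], [0,3], [0,4], [1,2], [1,3], [1,4], [2,3], [2,4]
  2-simplices (6): [0,1,3], [0,1,4], [0,2,3], [0,2,4], [1,2,3], [1,2,4]

so the chain groups are C_0 ≅ Z^5, C_1 ≅ Z^9, C_2 ≅ Z^6.

∂_1: C_1 → C_0 is given by ∂[p,q] = [q] − [p]. For instance
  ∂[0,3] = [3] − [0].
This gives a 5×9 integer matrix of rank 4; reducing to Smith normal form yields diagonal entries (1,1,1,1).

∂_2: C_2 → C_1 sends each 2-simplex [p,q,r] to [q,r] − [p,r] + [p,q]. For instance
  ∂[0,1,3] = [1,3] − [0,3] + [0,1],
  ∂[0,2,4] = [2,4] − [0,4] + [0,2].
The 9×6 boundary matrix has rank 5 and Smith normal form diag(1,1,1,1,1).

From H_k ≅ ker(∂_k) / im(∂_{k+1}) we obtain:

  H_0: rank C_0 − rank ∂_1 = 5 − 4 = 1, and the invariant factors of ∂_1 are all 1, so H_0 = Z.
  H_1: rank ker ∂_1 − rank ∂_2 = (9 − 4) − 5 = 0, and the invariant factors of ∂_2 are all 1, so H_1 = 0.
  H_2: rank ker ∂_2 − rank ∂_3 = (6 − 5) − 0 = 1, and there is no ∂_3, so H_2 = Z.

As a check, the Euler characteristic is 5 − 9 + 6 = 2, which agrees with 1 − 0 + 1 = 2.
(K is a triangulation of the 2-sphere S^2.)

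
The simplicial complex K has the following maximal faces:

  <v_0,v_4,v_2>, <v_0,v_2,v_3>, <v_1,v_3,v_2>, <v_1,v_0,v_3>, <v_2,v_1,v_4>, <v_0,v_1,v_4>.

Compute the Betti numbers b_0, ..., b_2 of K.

b_0 = 1, b_1 = 0, b_2 = 1.

We work with the vertex ordering v_0 < v_1 < v_2 < v_3 < v_4. The simplices of K, each written with vertices in increasing order, are:

  0-simplices (5): [v_0], [v_1], [v_2], [v_3], [v_4]
  1-simplices (9): [v_0,v_1], [v_0,v_2], [v_0,v_3], [v_0,v_4], [v_1,v_2], [v_1,v_3], [v_1,v_4], [v_2,v_3], [v_2,v_4]
  2-simplices (6): [v_0,v_1,v_3], [v_0,v_1,v_4], [v_0,v_2,v_3], [v_0,v_2,v_4], [v_1,v_2,v_3], [v_1,v_2,v_4]

Hence C_0 ≅ Z^5, C_1 ≅ Z^9, C_2 ≅ Z^6.

The boundary map ∂_1: C_1 → C_0 sends each edge [p,q] (with p < q) to q − p.
This gives a 5×9 integer matrix of rank 4; reducing to Smith normal form yields diagonal entries (1,1,1,1).

Boundary ∂_2: C_2 → C_1 maps a triangle to the signed sum of its edges. For instance
  ∂[v_0,v_2,v_4] = [v_2,v_4] − [v_0,v_4] + [v_0,v_2],
  ∂[v_1,v_2,v_3] = [v_2,v_3] − [v_1,v_3] + [v_1,v_2].
The resulting 9×6 matrix has rank 5, and its Smith normal form has invariant factors (1,1,1,1,1).

Reading off H_k = ker ∂_k / im ∂_{k+1}:

  H_0: rank C_0 − rank ∂_1 = 5 − 4 = 1, and the invariant factors of ∂_1 are all 1, so H_0 ≅ Z.
  H_1: rank ker ∂_1 − rank ∂_2 = (9 − 4) − 5 = 0, and the invariant factors of ∂_2 are all 1, so H_1 ≅ 0.
  H_2: rank ker ∂_2 − rank ∂_3 = (6 − 5) − 0 = 1, and there is no ∂_3, so H_2 ≅ Z.

As a check, the Euler characteristic is 5 − 9 + 6 = 2, which agrees with 1 − 0 + 1 = 2.

Hence the Betti numbers are b_0 = 1, b_1 = 0, b_2 = 1.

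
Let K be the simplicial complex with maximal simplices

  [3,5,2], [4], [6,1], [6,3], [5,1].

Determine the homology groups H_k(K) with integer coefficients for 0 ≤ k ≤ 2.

We work with the vertex ordering 1 < 2 < 3 < 4 < 5 < 6. The simplices of K, each written with vertices in increasing order, are:

  0-simplices (6): [1], [2], [3], [4], [5], [6]
  1-simplices (6): [1,5], [1,6], [2,3], [2,5], [3,5], [3,6]
  2-simplices (1): [2,3,5]

Hence C_0 ≅ Z^6, C_1 ≅ Z^6, C_2 ≅ Z^1.

Boundary ∂_1: C_1 → C_0 is given by ∂[p,q] = [q] − [p]. For instance
  ∂[2,3] = [3] − [2].
The resulting 6×6 matrix has rank 4, and its Smith normal form has invariant factors (1,1,1,1).

∂_2: C_2 → C_1 maps a triangle to the signed sum of its edges. For instance
  ∂[2,3,5] = [3,5] − [2,5] + [2,3].
This gives a 6×1 integer matrix of rank 1; reducing to Smith normal form yields diagonal entries (1).

Now H_k = ker ∂_k / im ∂_{k+1}, so:

  H_0: rank C_0 − rank ∂_1 = 6 − 4 = 2, and the invariant factors of ∂_1 are all 1, so H_0 = Z^2.
  H_1: rank ker ∂_1 − rank ∂_2 = (6 − 4) − 1 = 1, and the invariant factors of ∂_2 are all 1, so H_1 = Z.
  H_2: rank ker ∂_2 − rank ∂_3 = (1 − 1) − 0 = 0, and there is no ∂_3, so H_2 = 0.

As a check, the Euler characteristic is 6 − 6 + 1 = 1, which agrees with 2 − 1 + 0 = 1.

H_0 = Z^2,  H_1 = Z,  H_2 = 0.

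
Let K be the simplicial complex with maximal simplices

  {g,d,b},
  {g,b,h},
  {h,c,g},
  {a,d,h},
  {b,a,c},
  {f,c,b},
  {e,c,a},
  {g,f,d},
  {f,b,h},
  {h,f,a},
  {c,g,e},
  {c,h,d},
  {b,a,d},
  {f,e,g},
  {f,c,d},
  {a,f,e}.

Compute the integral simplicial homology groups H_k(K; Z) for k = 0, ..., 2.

H_0 ≅ Z,  H_1 ≅ Z^2,  H_2 ≅ Z.

We work with the vertex ordering a < b < c < d < e < f < g < h. The simplices of K, each written with vertices in increasing order, are:

  0-simplices (8): a, b, c, d, e, f, g, h
  1-simplices (24): ab, ac, ad, ae, af, ah, bc, bd, bf, bg, bh, cd, ce, cf, cg, ch, df, dg, dh, ef, eg, fg, fh, gh
  2-simplices (16): abc, abd, ace, adh, aef, afh, bcf, bdg, bfh, bgh, cdf, cdh, ceg, cgh, dfg, efg

so the chain groups are C_0 ≅ Z^8, C_1 ≅ Z^24, C_2 ≅ Z^16.

The boundary map ∂_1: C_1 → C_0 is given by ∂[p,q] = [q] − [p].
As a 8×24 matrix over Z this has rank 7, with invariant factors (1,1,1,1,1,1,1).

∂_2: C_2 → C_1 maps a triangle to the signed sum of its edges. For instance
  ∂efg = fg − eg + ef,
  ∂ceg = eg − cg + ce.
The 24×16 boundary matrix has rank 15 and Smith normal form diag(1,1,1,1,1,1,1,1,1,1,1,1,1,1,1).

Reading off H_k = ker ∂_k / im ∂_{k+1}:

  H_0: rank C_0 − rank ∂_1 = 8 − 7 = 1, and the invariant factors of ∂_1 are all 1, so H_0 ≅ Z.
  H_1: rank ker ∂_1 − rank ∂_2 = (24 − 7) − 15 = 2, and the invariant factors of ∂_2 are all 1, so H_1 ≅ Z^2.
  H_2: rank ker ∂_2 − rank ∂_3 = (16 − 15) − 0 = 1, and there is no ∂_3, so H_2 ≅ Z.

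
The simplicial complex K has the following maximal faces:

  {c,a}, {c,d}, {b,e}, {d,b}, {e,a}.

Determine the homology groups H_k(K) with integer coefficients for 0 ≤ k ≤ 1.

We work with the vertex ordering a < b < c < d < e. The simplices of K, each written with vertices in increasing order, are:

  0-simplices (5): a, b, c, d, e
  1-simplices (5): ac, ae, bd, be, cd

so the chain groups are C_0 ≅ Z^5, C_1 ≅ Z^5.

∂_1: C_1 → C_0 sends each edge [p,q] (with p < q) to q − p.
The 5×5 boundary matrix has rank 4 and Smith normal form diag(1,1,1,1).

Now H_k = ker ∂_k / im ∂_{k+1}, so:

  H_0: rank C_0 − rank ∂_1 = 5 − 4 = 1, and the invariant factors of ∂_1 are all 1, so H_0 ≅ Z.
  H_1: rank ker ∂_1 − rank ∂_2 = (5 − 4) − 0 = 1, and there is no ∂_2, so H_1 ≅ Z.

(K is a triangulation of the circle S^1.)

H_0 ≅ Z,  H_1 ≅ Z.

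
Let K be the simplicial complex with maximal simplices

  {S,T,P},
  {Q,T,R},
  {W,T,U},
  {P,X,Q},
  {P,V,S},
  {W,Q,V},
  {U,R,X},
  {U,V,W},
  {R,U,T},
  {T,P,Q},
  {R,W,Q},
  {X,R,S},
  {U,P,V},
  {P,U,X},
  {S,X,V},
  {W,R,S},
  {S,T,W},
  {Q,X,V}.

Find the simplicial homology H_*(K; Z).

H_0 = Z,  H_1 = Z ⊕ Z/2,  H_2 = 0.

We work with the vertex ordering P < Q < R < S < T < U < V < W < X. The simplices of K, each written with vertices in increasing order, are:

  0-simplices (9): P, Q, R, S, T, U, V, W, X
  1-simplices (27): PQ, PS, PT, PU, PV, PX, QR, QT, QV, QW, QX, RS, RT, RU, RW, RX, ST, SV, SW, SX, TU, TW, UV, UW, UX, VW, VX
  2-simplices (18): PQT, PQX, PST, PSV, PUV, PUX, QRT, QRW, QVW, QVX, RSW, RSX, RTU, RUX, STW, SVX, TUW, UVW

Hence C_0 ≅ Z^9, C_1 ≅ Z^27, C_2 ≅ Z^18.

∂_1: C_1 → C_0 sends each edge [p,q] (with p < q) to q − p. For instance
  ∂PU = U − P.
The 9×27 boundary matrix has rank 8 and Smith normal form diag(1,1,1,1,1,1,1,1).

∂_2: C_2 → C_1 acts by ∂[p,q,r] = [q,r] − [p,r] + [p,q]. For instance
  ∂PUV = UV − PV + PU,
  ∂PUX = UX − PX + PU.
The resulting 27×18 matrix has rank 18, and its Smith normal form has invariant factors (1,1,1,1,1,1,1,1,1,1,1,1,1,1,1,1,1,2).

Computing H_k = (kernel of ∂_k) / (image of ∂_{k+1}):

  H_0: rank C_0 − rank ∂_1 = 9 − 8 = 1, and the invariant factors of ∂_1 are all 1, so H_0 = Z.
  H_1: rank ker ∂_1 − rank ∂_2 = (27 − 8) − 18 = 1, and ∂_2 has invariant factor 2 > 1, so H_1 = Z ⊕ Z/2.
  H_2: rank ker ∂_2 − rank ∂_3 = (18 − 18) − 0 = 0, and there is no ∂_3, so H_2 = 0.

As a check, the Euler characteristic is 9 − 27 + 18 = 0, which agrees with 1 − 1 + 0 = 0.
(K is a triangulation of the Klein bottle.)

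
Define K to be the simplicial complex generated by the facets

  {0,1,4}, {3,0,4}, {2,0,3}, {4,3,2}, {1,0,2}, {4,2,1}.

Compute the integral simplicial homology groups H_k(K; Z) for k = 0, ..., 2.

H_0 = Z,  H_1 = 0,  H_2 = Z.

We work with the vertex ordering 0 < 1 < 2 < 3 < 4. The simplices of K, each written with vertices in increasing order, are:

  0-simplices (5): [0], [1], [2], [3], [4]
  1-simplices (9): [0,1], [0,2], [0,3], [0,4], [1,2], [1,4], [2,3], [2,4], [3,4]
  2-simplices (6): [0,1,2], [0,1,4], [0,2,3], [0,3,4], [1,2,4], [2,3,4]

Hence C_0 ≅ Z^5, C_1 ≅ Z^9, C_2 ≅ Z^6.

∂_1: C_1 → C_0 maps an edge to its endpoints' difference, ∂[p,q] = q − p.
The 5×9 boundary matrix has rank 4 and Smith normal form diag(1,1,1,1).

Boundary ∂_2: C_2 → C_1 acts by ∂[p,q,r] = [q,r] − [p,r] + [p,q]. For instance
  ∂[0,1,4] = [1,4] − [0,4] + [0,1],
  ∂[0,3,4] = [3,4] − [0,4] + [0,3].
This gives a 9×6 integer matrix of rank 5; reducing to Smith normal form yields diagonal entries (1,1,1,1,1).

Reading off H_k = ker ∂_k / im ∂_{k+1}:

  H_0: rank C_0 − rank ∂_1 = 5 − 4 = 1, and the invariant factors of ∂_1 are all 1, so H_0 ≅ Z.
  H_1: rank ker ∂_1 − rank ∂_2 = (9 − 4) − 5 = 0, and the invariant factors of ∂_2 are all 1, so H_1 ≅ 0.
  H_2: rank ker ∂_2 − rank ∂_3 = (6 − 5) − 0 = 1, and there is no ∂_3, so H_2 ≅ Z.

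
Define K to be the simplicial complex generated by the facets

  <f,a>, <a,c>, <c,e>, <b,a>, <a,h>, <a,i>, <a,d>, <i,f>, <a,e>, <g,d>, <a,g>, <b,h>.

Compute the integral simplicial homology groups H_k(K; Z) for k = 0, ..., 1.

H_0 = Z,  H_1 = Z^4.

Take the total order a < b < c < d < e < f < g < h < i on the vertex set. Then K (dimension 1) consists of the simplices:

  0-simplices (9): a, b, c, d, e, f, g, h, i
  1-simplices (12): ab, ac, ad, ae, af, ag, ah, ai, bh, ce, dg, fi

Hence C_0 ≅ Z^9, C_1 ≅ Z^12.

∂_1: C_1 → C_0 sends each edge [p,q] (with p < q) to q − p. For instance
  ∂ag = g − a.
The resulting 9×12 matrix has rank 8, and its Smith normal form has invariant factors (1,1,1,1,1,1,1,1).

Computing H_k = (kernel of ∂_k) / (image of ∂_{k+1}):

  H_0: rank C_0 − rank ∂_1 = 9 − 8 = 1, and the invariant factors of ∂_1 are all 1, so H_0 ≅ Z.
  H_1: rank ker ∂_1 − rank ∂_2 = (12 − 8) − 0 = 4, and there is no ∂_2, so H_1 ≅ Z^4.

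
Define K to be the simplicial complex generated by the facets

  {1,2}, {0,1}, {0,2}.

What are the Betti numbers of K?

Order the vertices as 0 < 1 < 2. Listing each simplex with vertices in this order, K has dimension 1 with simplices:

  0-simplices (3): [0], [1], [2]
  1-simplices (3): [0,1], [0,2], [1,2]

so the chain groups are C_0 ≅ Z^3, C_1 ≅ Z^3.

Boundary ∂_1: C_1 → C_0 is given by ∂[p,q] = [q] − [p]. For instance
  ∂[0,1] = [1] − [0].
As a 3×3 matrix over Z this has rank 2, with invariant factors (1,1).

Computing H_k = (kernel of ∂_k) / (image of ∂_{k+1}):

  H_0: rank C_0 − rank ∂_1 = 3 − 2 = 1, and the invariant factors of ∂_1 are all 1, so H_0 = Z.
  H_1: rank ker ∂_1 − rank ∂_2 = (3 − 2) − 0 = 1, and there is no ∂_2, so H_1 = Z.

(K is a triangulation of the circle S^1.)

Hence the Betti numbers are b_0 = 1, b_1 = 1.

b_0 = 1, b_1 = 1.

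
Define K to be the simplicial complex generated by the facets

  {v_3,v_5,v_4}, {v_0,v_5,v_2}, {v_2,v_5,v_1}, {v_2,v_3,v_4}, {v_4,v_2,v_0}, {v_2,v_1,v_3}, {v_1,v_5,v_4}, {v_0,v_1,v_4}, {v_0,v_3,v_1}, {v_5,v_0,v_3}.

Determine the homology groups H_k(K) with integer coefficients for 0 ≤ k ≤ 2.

K has 6 vertices, 15 edges, 10 triangles.
rank ∂_0 = 0, rank ∂_1 = 5 ⇒ b_0 = 6 − 0 − 5 = 1; all invariant factors of ∂_1 are 1 so no torsion. So H_0 ≅ Z.
rank ∂_1 = 5, rank ∂_2 = 10 ⇒ b_1 = 15 − 5 − 10 = 0; ∂_2 has invariant factor(s) [2] giving torsion. So H_1 ≅ Z/2.
rank ∂_2 = 10, rank ∂_3 = 0 ⇒ b_2 = 10 − 10 − 0 = 0. So H_2 ≅ 0.

H_0 = Z,  H_1 = Z/2,  H_2 = 0.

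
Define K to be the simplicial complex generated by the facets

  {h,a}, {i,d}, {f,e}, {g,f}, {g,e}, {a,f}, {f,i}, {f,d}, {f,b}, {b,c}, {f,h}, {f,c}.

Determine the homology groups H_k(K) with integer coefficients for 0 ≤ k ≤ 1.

Take the total order a < b < c < d < e < f < g < h < i on the vertex set. Then K (dimension 1) consists of the simplices:

  0-simplices (9): a, b, c, d, e, f, g, h, i
  1-simplices (12): af, ah, bc, bf, cf, df, di, ef, eg, fg, fh, fi

giving chain groups C_0 ≅ Z^9, C_1 ≅ Z^12.

The boundary map ∂_1: C_1 → C_0 maps an edge to its endpoints' difference, ∂[p,q] = q − p. For instance
  ∂af = f − a.
The resulting 9×12 matrix has rank 8, and its Smith normal form has invariant factors (1,1,1,1,1,1,1,1).

From H_k ≅ ker(∂_k) / im(∂_{k+1}) we obtain:

  H_0: rank C_0 − rank ∂_1 = 9 − 8 = 1, and the invariant factors of ∂_1 are all 1, so H_0 = Z.
  H_1: rank ker ∂_1 − rank ∂_2 = (12 − 8) − 0 = 4, and there is no ∂_2, so H_1 = Z^4.

As a check, the Euler characteristic is 9 − 12 = -3, which agrees with 1 − 4 = -3.

H_0 = Z,  H_1 = Z^4.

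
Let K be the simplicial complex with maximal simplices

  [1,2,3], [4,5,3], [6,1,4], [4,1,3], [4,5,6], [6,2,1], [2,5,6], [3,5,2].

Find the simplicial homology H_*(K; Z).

H_0 = Z,  H_1 = 0,  H_2 = Z.

Fix the vertex order 1 < 2 < 3 < 4 < 5 < 6 and write every simplex with vertices in increasing order. Then dim K = 2 and the simplices of K are:

  0-simplices (6): [1], [2], [3], [4], [5], [6]
  1-simplices (12): [1,2], [1,3], [1,4], [1,6], [2,3], [2,5], [2,6], [3,4], [3,5], [4,5], [4,6], [5,6]
  2-simplices (8): [1,2,3], [1,2,6], [1,3,4], [1,4,6], [2,3,5], [2,5,6], [3,4,5], [4,5,6]

so the chain groups are C_0 ≅ Z^6, C_1 ≅ Z^12, C_2 ≅ Z^8.

Boundary ∂_1: C_1 → C_0 sends each edge [p,q] (with p < q) to q − p.
The 6×12 boundary matrix has rank 5 and Smith normal form diag(1,1,1,1,1).

The boundary map ∂_2: C_2 → C_1 sends each 2-simplex [p,q,r] to [q,r] − [p,r] + [p,q]. For instance
  ∂[1,2,3] = [2,3] − [1,3] + [1,2],
  ∂[3,4,5] = [4,5] − [3,5] + [3,4].
The 12×8 boundary matrix has rank 7 and Smith normal form diag(1,1,1,1,1,1,1).

From H_k ≅ ker(∂_k) / im(∂_{k+1}) we obtain:

  H_0: rank C_0 − rank ∂_1 = 6 − 5 = 1, and the invariant factors of ∂_1 are all 1, so H_0 = Z.
  H_1: rank ker ∂_1 − rank ∂_2 = (12 − 5) − 7 = 0, and the invariant factors of ∂_2 are all 1, so H_1 = 0.
  H_2: rank ker ∂_2 − rank ∂_3 = (8 − 7) − 0 = 1, and there is no ∂_3, so H_2 = Z.

As a check, the Euler characteristic is 6 − 12 + 8 = 2, which agrees with 1 − 0 + 1 = 2.
(K is a triangulation of the 2-sphere S^2.)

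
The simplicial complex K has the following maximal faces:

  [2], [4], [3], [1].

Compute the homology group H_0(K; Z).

Fix the vertex order 1 < 2 < 3 < 4 and write every simplex with vertices in increasing order. Then dim K = 0 and the simplices of K are:

  0-simplices (4): [1], [2], [3], [4]

Hence C_0 ≅ Z^4.

Now H_k = ker ∂_k / im ∂_{k+1}, so:

  H_0: rank C_0 − rank ∂_1 = 4 − 0 = 4, and there is no ∂_1, so H_0 = Z^4.

(K is a triangulation of a set of 4 points.)

H_0 ≅ Z^4.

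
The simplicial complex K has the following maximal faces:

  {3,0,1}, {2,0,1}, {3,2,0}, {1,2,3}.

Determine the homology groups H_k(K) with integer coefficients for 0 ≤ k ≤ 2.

Fix the vertex order 0 < 1 < 2 < 3 and write every simplex with vertices in increasing order. Then dim K = 2 and the simplices of K are:

  0-simplices (4): [0], [1], [2], [3]
  1-simplices (6): [0,1], [0,2], [0,3], [1,2], [1,3], [2,3]
  2-simplices (4): [0,1,2], [0,1,3], [0,2,3], [1,2,3]

so the chain groups are C_0 ≅ Z^4, C_1 ≅ Z^6, C_2 ≅ Z^4.

∂_1: C_1 → C_0 is given by ∂[p,q] = [q] − [p]. For instance
  ∂[0,1] = [1] − [0].
The 4×6 boundary matrix has rank 3 and Smith normal form diag(1,1,1).

∂_2: C_2 → C_1 maps a triangle to the signed sum of its edges. For instance
  ∂[0,1,3] = [1,3] − [0,3] + [0,1],
  ∂[1,2,3] = [2,3] − [1,3] + [1,2].
As a 6×4 matrix over Z this has rank 3, with invariant factors (1,1,1).

Reading off H_k = ker ∂_k / im ∂_{k+1}:

  H_0: rank C_0 − rank ∂_1 = 4 − 3 = 1, and the invariant factors of ∂_1 are all 1, so H_0 ≅ Z.
  H_1: rank ker ∂_1 − rank ∂_2 = (6 − 3) − 3 = 0, and the invariant factors of ∂_2 are all 1, so H_1 ≅ 0.
  H_2: rank ker ∂_2 − rank ∂_3 = (4 − 3) − 0 = 1, and there is no ∂_3, so H_2 ≅ Z.

As a check, the Euler characteristic is 4 − 6 + 4 = 2, which agrees with 1 − 0 + 1 = 2.
(K is a triangulation of the 2-sphere S^2.)

H_0 ≅ Z,  H_1 = 0,  H_2 ≅ Z.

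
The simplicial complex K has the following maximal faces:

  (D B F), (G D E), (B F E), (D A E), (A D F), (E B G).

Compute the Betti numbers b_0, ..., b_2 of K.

Take the total order A < B < D < E < F < G on the vertex set. Then K (dimension 2) consists of the simplices:

  0-simplices (6): A, B, D, E, F, G
  1-simplices (12): AD, AE, AF, BD, BE, BF, BG, DE, DF, DG, EF, EG
  2-simplices (6): ADE, ADF, BDF, BEF, BEG, DEG

giving chain groups C_0 ≅ Z^6, C_1 ≅ Z^12, C_2 ≅ Z^6.

Boundary ∂_1: C_1 → C_0 sends each edge [p,q] (with p < q) to q − p. For instance
  ∂BF = F − B.
This gives a 6×12 integer matrix of rank 5; reducing to Smith normal form yields diagonal entries (1,1,1,1,1).

The boundary map ∂_2: C_2 → C_1 sends each 2-simplex [p,q,r] to [q,r] − [p,r] + [p,q]. For instance
  ∂BEG = EG − BG + BE,
  ∂BEF = EF − BF + BE.
This gives a 12×6 integer matrix of rank 6; reducing to Smith normal form yields diagonal entries (1,1,1,1,1,1).

Reading off H_k = ker ∂_k / im ∂_{k+1}:

  H_0: rank C_0 − rank ∂_1 = 6 − 5 = 1, and the invariant factors of ∂_1 are all 1, so H_0 ≅ Z.
  H_1: rank ker ∂_1 − rank ∂_2 = (12 − 5) − 6 = 1, and the invariant factors of ∂_2 are all 1, so H_1 ≅ Z.
  H_2: rank ker ∂_2 − rank ∂_3 = (6 − 6) − 0 = 0, and there is no ∂_3, so H_2 ≅ 0.

Hence the Betti numbers are b_0 = 1, b_1 = 1, b_2 = 0.

b_0 = 1, b_1 = 1, b_2 = 0.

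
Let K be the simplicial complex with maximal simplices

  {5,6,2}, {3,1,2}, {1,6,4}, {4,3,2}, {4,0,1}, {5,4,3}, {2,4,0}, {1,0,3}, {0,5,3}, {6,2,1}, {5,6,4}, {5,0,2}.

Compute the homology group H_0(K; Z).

H_0 ≅ Z.

Take the total order 0 < 1 < 2 < 3 < 4 < 5 < 6 on the vertex set. Then K (dimension 2) consists of the simplices:

  0-simplices (7): [0], [1], [2], [3], [4], [5], [6]
  1-simplices (18): [0,1], [0,2], [0,3], [0,4], [0,5], [1,2], [1,3], [1,4], [1,6], [2,3], [2,4], [2,5], [2,6], [3,4], [3,5], [4,5], [4,6], [5,6]
  2-simplices (12): [0,1,3], [0,1,4], [0,2,4], [0,2,5], [0,3,5], [1,2,3], [1,2,6], [1,4,6], [2,3,4], [2,5,6], [3,4,5], [4,5,6]

Hence C_0 ≅ Z^7, C_1 ≅ Z^18, C_2 ≅ Z^12.

Boundary ∂_1: C_1 → C_0 sends each edge [p,q] (with p < q) to q − p. For instance
  ∂[4,6] = [6] − [4].
As a 7×18 matrix over Z this has rank 6, with invariant factors (1,1,1,1,1,1).

Boundary ∂_2: C_2 → C_1 acts by ∂[p,q,r] = [q,r] − [p,r] + [p,q]. For instance
  ∂[0,1,4] = [1,4] − [0,4] + [0,1],
  ∂[0,3,5] = [3,5] − [0,5] + [0,3].
As a 18×12 matrix over Z this has rank 12, with invariant factors (1,1,1,1,1,1,1,1,1,1,1,2).

From H_k ≅ ker(∂_k) / im(∂_{k+1}) we obtain:

  H_0: rank C_0 − rank ∂_1 = 7 − 6 = 1, and the invariant factors of ∂_1 are all 1, so H_0 = Z.

(K is a triangulation of the real projective plane RP^2.)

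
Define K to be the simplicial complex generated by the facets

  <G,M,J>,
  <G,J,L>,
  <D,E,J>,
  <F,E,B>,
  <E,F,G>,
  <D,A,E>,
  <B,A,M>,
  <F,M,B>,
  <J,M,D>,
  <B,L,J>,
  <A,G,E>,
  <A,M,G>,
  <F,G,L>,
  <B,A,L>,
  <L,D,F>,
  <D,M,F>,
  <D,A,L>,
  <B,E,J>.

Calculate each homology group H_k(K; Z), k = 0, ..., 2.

K has 9 vertices, 27 edges, 18 triangles.
rank ∂_0 = 0, rank ∂_1 = 8 ⇒ b_0 = 9 − 0 − 8 = 1; all invariant factors of ∂_1 are 1 so no torsion. So H_0 = Z.
rank ∂_1 = 8, rank ∂_2 = 17 ⇒ b_1 = 27 − 8 − 17 = 2; all invariant factors of ∂_2 are 1 so no torsion. So H_1 = Z^2.
rank ∂_2 = 17, rank ∂_3 = 0 ⇒ b_2 = 18 − 17 − 0 = 1. So H_2 = Z.

H_0 = Z,  H_1 = Z^2,  H_2 = Z.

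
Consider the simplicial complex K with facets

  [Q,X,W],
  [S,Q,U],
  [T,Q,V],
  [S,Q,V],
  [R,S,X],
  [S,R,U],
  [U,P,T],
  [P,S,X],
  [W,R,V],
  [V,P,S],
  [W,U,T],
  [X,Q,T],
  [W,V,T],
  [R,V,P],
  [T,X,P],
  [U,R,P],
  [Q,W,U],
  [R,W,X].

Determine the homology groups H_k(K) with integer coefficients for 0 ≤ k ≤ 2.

We work with the vertex ordering P < Q < R < S < T < U < V < W < X. The simplices of K, each written with vertices in increasing order, are:

  0-simplices (9): P, Q, R, S, T, U, V, W, X
  1-simplices (27): PR, PS, PT, PU, PV, PX, QS, QT, QU, QV, QW, QX, RS, RU, RV, RW, RX, SU, SV, SX, TU, TV, TW, TX, UW, VW, WX
  2-simplices (18): PRU, PRV, PSV, PSX, PTU, PTX, QSU, QSV, QTV, QTX, QUW, QWX, RSU, RSX, RVW, RWX, TUW, TVW

so the chain groups are C_0 ≅ Z^9, C_1 ≅ Z^27, C_2 ≅ Z^18.

∂_1: C_1 → C_0 is given by ∂[p,q] = [q] − [p]. For instance
  ∂QV = V − Q.
The resulting 9×27 matrix has rank 8, and its Smith normal form has invariant factors (1,1,1,1,1,1,1,1).

∂_2: C_2 → C_1 sends each 2-simplex [p,q,r] to [q,r] − [p,r] + [p,q]. For instance
  ∂RVW = VW − RW + RV,
  ∂QTV = TV − QV + QT.
The resulting 27×18 matrix has rank 18, and its Smith normal form has invariant factors (1,1,1,1,1,1,1,1,1,1,1,1,1,1,1,1,1,2).

Computing H_k = (kernel of ∂_k) / (image of ∂_{k+1}):

  H_0: rank C_0 − rank ∂_1 = 9 − 8 = 1, and the invariant factors of ∂_1 are all 1, so H_0 ≅ Z.
  H_1: rank ker ∂_1 − rank ∂_2 = (27 − 8) − 18 = 1, and ∂_2 has invariant factor 2 > 1, so H_1 ≅ Z ⊕ Z/2.
  H_2: rank ker ∂_2 − rank ∂_3 = (18 − 18) − 0 = 0, and there is no ∂_3, so H_2 ≅ 0.

H_0 = Z,  H_1 = Z ⊕ Z/2,  H_2 = 0.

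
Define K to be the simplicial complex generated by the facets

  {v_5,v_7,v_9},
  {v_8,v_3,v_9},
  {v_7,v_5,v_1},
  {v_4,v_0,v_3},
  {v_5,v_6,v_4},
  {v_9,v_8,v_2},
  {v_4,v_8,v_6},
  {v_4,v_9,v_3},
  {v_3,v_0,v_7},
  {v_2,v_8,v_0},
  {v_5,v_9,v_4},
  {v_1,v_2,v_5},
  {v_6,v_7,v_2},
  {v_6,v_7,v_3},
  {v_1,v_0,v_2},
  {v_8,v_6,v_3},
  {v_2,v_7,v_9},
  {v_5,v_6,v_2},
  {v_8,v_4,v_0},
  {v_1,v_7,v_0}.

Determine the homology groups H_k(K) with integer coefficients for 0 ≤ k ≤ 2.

H_0 ≅ Z,  H_1 ≅ Z ⊕ Z/2,  H_2 = 0.

We work with the vertex ordering v_0 < v_1 < v_2 < v_3 < v_4 < v_5 < v_6 < v_7 < v_8 < v_9. The simplices of K, each written with vertices in increasing order, are:

  0-simplices (10): [v_0], [v_1], [v_2], [v_3], [v_4], [v_5], [v_6], [v_7], [v_8], [v_9]
  1-simplices (30): (30 of them)
  2-simplices (20): (20 of them)

so the chain groups are C_0 ≅ Z^10, C_1 ≅ Z^30, C_2 ≅ Z^20.

The boundary map ∂_1: C_1 → C_0 maps an edge to its endpoints' difference, ∂[p,q] = q − p. For instance
  ∂[v_3,v_7] = [v_7] − [v_3].
This gives a 10×30 integer matrix of rank 9; reducing to Smith normal form yields diagonal entries (1,1,1,1,1,1,1,1,1).

The boundary map ∂_2: C_2 → C_1 sends each 2-simplex [p,q,r] to [q,r] − [p,r] + [p,q]. For instance
  ∂[v_4,v_5,v_9] = [v_5,v_9] − [v_4,v_9] + [v_4,v_5],
  ∂[v_3,v_6,v_7] = [v_6,v_7] − [v_3,v_7] + [v_3,v_6].
The 30×20 boundary matrix has rank 20 and Smith normal form diag(1,1,1,1,1,1,1,1,1,1,1,1,1,1,1,1,1,1,1,2).

Reading off H_k = ker ∂_k / im ∂_{k+1}:

  H_0: rank C_0 − rank ∂_1 = 10 − 9 = 1, and the invariant factors of ∂_1 are all 1, so H_0 = Z.
  H_1: rank ker ∂_1 − rank ∂_2 = (30 − 9) − 20 = 1, and ∂_2 has invariant factor 2 > 1, so H_1 = Z ⊕ Z/2.
  H_2: rank ker ∂_2 − rank ∂_3 = (20 − 20) − 0 = 0, and there is no ∂_3, so H_2 = 0.

(K is a triangulation of the Klein bottle.)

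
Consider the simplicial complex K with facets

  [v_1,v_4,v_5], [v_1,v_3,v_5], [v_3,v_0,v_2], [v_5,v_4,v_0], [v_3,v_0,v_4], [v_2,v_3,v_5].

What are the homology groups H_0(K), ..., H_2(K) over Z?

We work with the vertex ordering v_0 < v_1 < v_2 < v_3 < v_4 < v_5. The simplices of K, each written with vertices in increasing order, are:

  0-simplices (6): [v_0], [v_1], [v_2], [v_3], [v_4], [v_5]
  1-simplices (12): [v_0,v_2], [v_0,v_3], [v_0,v_4], [v_0,v_5], [v_1,v_3], [v_1,v_4], [v_1,v_5], [v_2,v_3], [v_2,v_5], [v_3,v_4], [v_3,v_5], [v_4,v_5]
  2-simplices (6): [v_0,v_2,v_3], [v_0,v_3,v_4], [v_0,v_4,v_5], [v_1,v_3,v_5], [v_1,v_4,v_5], [v_2,v_3,v_5]

Hence C_0 ≅ Z^6, C_1 ≅ Z^12, C_2 ≅ Z^6.

∂_1: C_1 → C_0 sends each edge [p,q] (with p < q) to q − p.
As a 6×12 matrix over Z this has rank 5, with invariant factors (1,1,1,1,1).

The boundary map ∂_2: C_2 → C_1 maps a triangle to the signed sum of its edges. For instance
  ∂[v_2,v_3,v_5] = [v_3,v_5] − [v_2,v_5] + [v_2,v_3],
  ∂[v_0,v_4,v_5] = [v_4,v_5] − [v_0,v_5] + [v_0,v_4].
As a 12×6 matrix over Z this has rank 6, with invariant factors (1,1,1,1,1,1).

Computing H_k = (kernel of ∂_k) / (image of ∂_{k+1}):

  H_0: rank C_0 − rank ∂_1 = 6 − 5 = 1, and the invariant factors of ∂_1 are all 1, so H_0 = Z.
  H_1: rank ker ∂_1 − rank ∂_2 = (12 − 5) − 6 = 1, and the invariant factors of ∂_2 are all 1, so H_1 = Z.
  H_2: rank ker ∂_2 − rank ∂_3 = (6 − 6) − 0 = 0, and there is no ∂_3, so H_2 = 0.

H_0 = Z,  H_1 = Z,  H_2 = 0.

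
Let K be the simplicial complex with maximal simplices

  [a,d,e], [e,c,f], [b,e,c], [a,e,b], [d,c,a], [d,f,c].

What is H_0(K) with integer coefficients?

H_0 = Z.

Take the total order a < b < c < d < e < f on the vertex set. Then K (dimension 2) consists of the simplices:

  0-simplices (6): a, b, c, d, e, f
  1-simplices (12): ab, ac, ad, ae, bc, be, cd, ce, cf, de, df, ef
  2-simplices (6): abe, acd, ade, bce, cdf, cef

so the chain groups are C_0 ≅ Z^6, C_1 ≅ Z^12, C_2 ≅ Z^6.

∂_1: C_1 → C_0 maps an edge to its endpoints' difference, ∂[p,q] = q − p.
The resulting 6×12 matrix has rank 5, and its Smith normal form has invariant factors (1,1,1,1,1).

Boundary ∂_2: C_2 → C_1 maps a triangle to the signed sum of its edges. For instance
  ∂abe = be − ae + ab,
  ∂acd = cd − ad + ac.
As a 12×6 matrix over Z this has rank 6, with invariant factors (1,1,1,1,1,1).

Reading off H_k = ker ∂_k / im ∂_{k+1}:

  H_0: rank C_0 − rank ∂_1 = 6 − 5 = 1, and the invariant factors of ∂_1 are all 1, so H_0 = Z.

(K is a triangulation of the cylinder S^1 x I.)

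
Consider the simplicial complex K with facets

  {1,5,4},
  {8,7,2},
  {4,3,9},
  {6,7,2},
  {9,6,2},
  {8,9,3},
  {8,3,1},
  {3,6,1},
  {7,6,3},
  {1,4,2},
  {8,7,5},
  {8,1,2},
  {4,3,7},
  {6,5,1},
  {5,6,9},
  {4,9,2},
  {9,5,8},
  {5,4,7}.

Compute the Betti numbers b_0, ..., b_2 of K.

Order the vertices as 1 < 2 < 3 < 4 < 5 < 6 < 7 < 8 < 9. Listing each simplex with vertices in this order, K has dimension 2 with simplices:

  0-simplices (9): [1], [2], [3], [4], [5], [6], [7], [8], [9]
  1-simplices (27): (27 of them)
  2-simplices (18): [1,2,4], [1,2,8], [1,3,6], [1,3,8], [1,4,5], [1,5,6], [2,4,9], [2,6,7], [2,6,9], [2,7,8], [3,4,7], [3,4,9], [3,6,7], [3,8,9], [4,5,7], [5,6,9], [5,7,8], [5,8,9]

giving chain groups C_0 ≅ Z^9, C_1 ≅ Z^27, C_2 ≅ Z^18.

Boundary ∂_1: C_1 → C_0 sends each edge [p,q] (with p < q) to q − p. For instance
  ∂[3,9] = [9] − [3].
This gives a 9×27 integer matrix of rank 8; reducing to Smith normal form yields diagonal entries (1,1,1,1,1,1,1,1).

Boundary ∂_2: C_2 → C_1 sends each 2-simplex [p,q,r] to [q,r] − [p,r] + [p,q]. For instance
  ∂[2,6,9] = [6,9] − [2,9] + [2,6],
  ∂[2,7,8] = [7,8] − [2,8] + [2,7].
As a 27×18 matrix over Z this has rank 17, with invariant factors (1,1,1,1,1,1,1,1,1,1,1,1,1,1,1,1,1).

Reading off H_k = ker ∂_k / im ∂_{k+1}:

  H_0: rank C_0 − rank ∂_1 = 9 − 8 = 1, and the invariant factors of ∂_1 are all 1, so H_0 ≅ Z.
  H_1: rank ker ∂_1 − rank ∂_2 = (27 − 8) − 17 = 2, and the invariant factors of ∂_2 are all 1, so H_1 ≅ Z^2.
  H_2: rank ker ∂_2 − rank ∂_3 = (18 − 17) − 0 = 1, and there is no ∂_3, so H_2 ≅ Z.

Hence the Betti numbers are b_0 = 1, b_1 = 2, b_2 = 1.

b_0 = 1, b_1 = 2, b_2 = 1.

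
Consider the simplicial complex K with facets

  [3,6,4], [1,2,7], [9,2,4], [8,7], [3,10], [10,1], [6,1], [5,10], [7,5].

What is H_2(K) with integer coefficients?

We work with the vertex ordering 1 < 2 < 3 < 4 < 5 < 6 < 7 < 8 < 9 < 10. The simplices of K, each written with vertices in increasing order, are:

  0-simplices (10): [1], [2], [3], [4], [5], [6], [7], [8], [9], [10]
  1-simplices (15): [1,2], [1,6], [1,7], [1,10], [2,4], [2,7], [2,9], [3,4], [3,6], [3,10], [4,6], [4,9], [5,7], [5,10], [7,8]
  2-simplices (3): [1,2,7], [2,4,9], [3,4,6]

giving chain groups C_0 ≅ Z^10, C_1 ≅ Z^15, C_2 ≅ Z^3.

The boundary map ∂_1: C_1 → C_0 sends each edge [p,q] (with p < q) to q − p.
The resulting 10×15 matrix has rank 9, and its Smith normal form has invariant factors (1,1,1,1,1,1,1,1,1).

The boundary map ∂_2: C_2 → C_1 maps a triangle to the signed sum of its edges. For instance
  ∂[3,4,6] = [4,6] − [3,6] + [3,4],
  ∂[1,2,7] = [2,7] − [1,7] + [1,2].
The resulting 15×3 matrix has rank 3, and its Smith normal form has invariant factors (1,1,1).

Reading off H_k = ker ∂_k / im ∂_{k+1}:

  H_2: rank ker ∂_2 − rank ∂_3 = (3 − 3) − 0 = 0, and there is no ∂_3, so H_2 ≅ 0.

H_2 = 0.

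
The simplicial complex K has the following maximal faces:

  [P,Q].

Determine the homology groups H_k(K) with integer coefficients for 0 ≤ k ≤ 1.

H_0 = Z,  H_1 = 0.

Take the total order P < Q on the vertex set. Then K (dimension 1) consists of the simplices:

  0-simplices (2): P, Q
  1-simplices (1): PQ

giving chain groups C_0 ≅ Z^2, C_1 ≅ Z^1.

The boundary map ∂_1: C_1 → C_0 sends each edge [p,q] (with p < q) to q − p. For instance
  ∂PQ = Q − P.
The resulting 2×1 matrix has rank 1, and its Smith normal form has invariant factors (1).

Reading off H_k = ker ∂_k / im ∂_{k+1}:

  H_0: rank C_0 − rank ∂_1 = 2 − 1 = 1, and the invariant factors of ∂_1 are all 1, so H_0 ≅ Z.
  H_1: rank ker ∂_1 − rank ∂_2 = (1 − 1) − 0 = 0, and there is no ∂_2, so H_1 ≅ 0.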